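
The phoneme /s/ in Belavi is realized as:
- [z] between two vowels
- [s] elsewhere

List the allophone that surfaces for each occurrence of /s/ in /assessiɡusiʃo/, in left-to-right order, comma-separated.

[s], [s], [s], [s], [z]

Occurrence 1 (position 2): no conditioning environment matches → elsewhere allophone [s].
Occurrence 2 (position 3): no conditioning environment matches → elsewhere allophone [s].
Occurrence 3 (position 5): no conditioning environment matches → elsewhere allophone [s].
Occurrence 4 (position 6): no conditioning environment matches → elsewhere allophone [s].
Occurrence 5 (position 10): between two vowels → [z].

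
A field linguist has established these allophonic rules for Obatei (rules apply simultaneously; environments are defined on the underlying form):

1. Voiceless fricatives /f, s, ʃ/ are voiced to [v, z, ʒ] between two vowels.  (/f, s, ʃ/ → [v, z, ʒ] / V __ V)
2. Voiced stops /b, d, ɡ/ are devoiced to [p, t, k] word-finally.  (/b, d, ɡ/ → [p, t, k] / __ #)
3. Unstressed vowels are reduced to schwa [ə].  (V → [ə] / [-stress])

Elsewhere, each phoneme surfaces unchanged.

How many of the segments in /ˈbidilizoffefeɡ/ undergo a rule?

Segments that undergo a rule: /i/ → [ə] (rule 3); /i/ → [ə] (rule 3); /o/ → [ə] (rule 3); /e/ → [ə] (rule 3); /f/ → [v] (rule 1); /e/ → [ə] (rule 3); /ɡ/ → [k] (rule 2).
All other segments surface unchanged.

7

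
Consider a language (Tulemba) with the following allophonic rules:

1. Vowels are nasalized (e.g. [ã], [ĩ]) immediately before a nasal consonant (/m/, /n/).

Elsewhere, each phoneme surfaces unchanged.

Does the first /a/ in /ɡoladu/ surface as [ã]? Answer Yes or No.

/a/ (between /l/ and /d/) is in the target of rule 1 but the environment (before a nasal consonant) is not met → [a].
The actual realization is [a], not [ã].

No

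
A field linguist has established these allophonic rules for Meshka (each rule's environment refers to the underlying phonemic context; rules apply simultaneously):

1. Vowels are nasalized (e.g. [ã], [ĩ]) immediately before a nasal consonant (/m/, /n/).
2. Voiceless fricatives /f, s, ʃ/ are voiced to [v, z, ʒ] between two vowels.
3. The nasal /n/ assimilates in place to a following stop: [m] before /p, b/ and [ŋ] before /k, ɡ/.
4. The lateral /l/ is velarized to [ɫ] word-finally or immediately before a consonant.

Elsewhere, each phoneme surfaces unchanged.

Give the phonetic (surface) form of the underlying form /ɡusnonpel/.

[ɡusnõmpeɫ]

/ɡ/ (word-initial): no rule targets it → [ɡ].
/u/ (between /ɡ/ and /s/): rule 1 targets it, but not before a nasal consonant → unchanged [u].
/s/ (between /u/ and /n/) is in the target of rule 2 but the environment (between two vowels) is not met → [s].
/n/ (between /s/ and /o/): rule 3 targets it, but not before a labial or velar stop → unchanged [n].
/o/ (between /n/ and /n/): before a nasal consonant, so rule 1 applies → [õ].
/n/ (between /o/ and /p/): before a labial or velar stop, so rule 3 applies → [m].
/p/ (between /n/ and /e/): no rule targets it → [p].
/e/ — between /p/ and /l/; rule 1 does not apply here → [e].
/l/ — word-final, word-finally or immediately before a consonant — surfaces as [ɫ] (rule 4).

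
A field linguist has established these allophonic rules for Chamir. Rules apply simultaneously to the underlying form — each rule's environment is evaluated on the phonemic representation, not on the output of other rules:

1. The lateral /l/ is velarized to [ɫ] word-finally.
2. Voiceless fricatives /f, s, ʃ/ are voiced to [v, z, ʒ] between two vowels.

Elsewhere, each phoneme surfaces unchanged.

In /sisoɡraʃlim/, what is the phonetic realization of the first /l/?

[l]

/l/ — between /ʃ/ and /i/; rule 1 does not apply here → [l].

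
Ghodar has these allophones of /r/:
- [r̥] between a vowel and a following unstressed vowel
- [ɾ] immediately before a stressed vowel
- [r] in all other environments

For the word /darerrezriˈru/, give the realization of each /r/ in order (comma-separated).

[r̥], [r], [r], [r], [ɾ]

Occurrence 1 (position 3): between a vowel and a following unstressed vowel → [r̥].
Occurrence 2 (position 5): no conditioning environment matches → elsewhere allophone [r].
Occurrence 3 (position 6): no conditioning environment matches → elsewhere allophone [r].
Occurrence 4 (position 9): no conditioning environment matches → elsewhere allophone [r].
Occurrence 5 (position 11): immediately before a stressed vowel → [ɾ].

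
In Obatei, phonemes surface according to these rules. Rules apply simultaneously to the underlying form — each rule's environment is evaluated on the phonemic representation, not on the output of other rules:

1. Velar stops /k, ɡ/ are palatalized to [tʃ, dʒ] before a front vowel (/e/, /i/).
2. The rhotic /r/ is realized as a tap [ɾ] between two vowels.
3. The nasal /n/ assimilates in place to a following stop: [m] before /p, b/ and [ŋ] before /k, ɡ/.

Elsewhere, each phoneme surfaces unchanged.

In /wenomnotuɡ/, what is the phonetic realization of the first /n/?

[n]

/n/ (between /e/ and /o/) fails the environment for rule 3, so it stays [n].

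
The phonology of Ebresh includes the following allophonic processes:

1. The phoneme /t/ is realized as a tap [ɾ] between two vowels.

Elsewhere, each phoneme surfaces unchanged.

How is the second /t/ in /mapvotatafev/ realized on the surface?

[ɾ]

/t/ (between /a/ and /a/): between two vowels, so rule 1 applies → [ɾ].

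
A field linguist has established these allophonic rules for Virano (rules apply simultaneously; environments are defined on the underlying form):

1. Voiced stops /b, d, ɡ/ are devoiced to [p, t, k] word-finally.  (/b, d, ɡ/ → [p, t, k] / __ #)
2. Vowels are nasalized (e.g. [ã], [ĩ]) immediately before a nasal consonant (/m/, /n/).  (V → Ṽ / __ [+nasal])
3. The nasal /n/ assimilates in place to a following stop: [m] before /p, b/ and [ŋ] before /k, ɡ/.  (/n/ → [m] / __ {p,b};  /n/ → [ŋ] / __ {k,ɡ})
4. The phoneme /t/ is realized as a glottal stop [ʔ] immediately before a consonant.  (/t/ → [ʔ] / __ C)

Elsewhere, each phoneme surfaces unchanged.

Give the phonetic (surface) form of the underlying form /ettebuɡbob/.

[eʔtebuɡbop]

/e/ — word-initial; rule 2 does not apply here → [e].
/t/ meets the environment for rule 4 (immediately before a consonant) → [ʔ].
/t/ — between /t/ and /e/; rule 4 does not apply here → [t].
/e/ — between /t/ and /b/; rule 2 does not apply here → [e].
/b/ (between /e/ and /u/) is in the target of rule 1 but the environment (word-finally) is not met → [b].
/u/ (between /b/ and /ɡ/) fails the environment for rule 2, so it stays [u].
/ɡ/ (between /u/ and /b/): rule 1 targets it, but not word-finally → unchanged [ɡ].
/b/ — between /ɡ/ and /o/; rule 1 does not apply here → [b].
/o/ (between /b/ and /b/): rule 2 targets it, but not before a nasal consonant → unchanged [o].
/b/ — word-final, word-finally — surfaces as [p] (rule 1).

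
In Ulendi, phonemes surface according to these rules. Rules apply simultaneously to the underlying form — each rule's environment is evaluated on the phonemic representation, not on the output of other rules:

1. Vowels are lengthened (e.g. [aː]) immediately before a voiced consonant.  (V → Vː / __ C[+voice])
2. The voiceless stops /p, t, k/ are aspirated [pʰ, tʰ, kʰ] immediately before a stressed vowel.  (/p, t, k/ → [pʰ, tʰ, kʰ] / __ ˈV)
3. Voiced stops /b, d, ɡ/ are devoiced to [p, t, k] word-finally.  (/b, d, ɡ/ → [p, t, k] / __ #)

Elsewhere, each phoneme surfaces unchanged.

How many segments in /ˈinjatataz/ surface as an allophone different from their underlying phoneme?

Segments that undergo a rule: /i/ → [iː] (rule 1); /a/ → [aː] (rule 1).
All other segments surface unchanged.

2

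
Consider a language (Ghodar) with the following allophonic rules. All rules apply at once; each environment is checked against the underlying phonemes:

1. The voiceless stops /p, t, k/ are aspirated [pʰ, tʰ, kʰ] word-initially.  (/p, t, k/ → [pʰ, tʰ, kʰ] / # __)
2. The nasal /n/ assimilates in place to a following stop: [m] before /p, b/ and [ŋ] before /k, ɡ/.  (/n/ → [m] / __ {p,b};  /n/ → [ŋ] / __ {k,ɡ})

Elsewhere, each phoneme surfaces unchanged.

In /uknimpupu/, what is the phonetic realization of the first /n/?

/n/ (between /k/ and /i/) fails the environment for rule 2, so it stays [n].

[n]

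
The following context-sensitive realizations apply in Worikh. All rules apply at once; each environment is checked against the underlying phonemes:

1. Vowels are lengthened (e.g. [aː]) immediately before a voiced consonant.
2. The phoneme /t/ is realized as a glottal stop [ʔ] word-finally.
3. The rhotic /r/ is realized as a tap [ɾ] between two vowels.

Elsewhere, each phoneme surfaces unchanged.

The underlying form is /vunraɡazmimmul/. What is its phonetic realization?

/v/ (word-initial) is unaffected → [v].
Rule 1 applies to /u/ (between /v/ and /n/: before a voiced consonant) → [uː].
/n/ (between /u/ and /r/) is unaffected → [n].
/r/ (between /n/ and /a/) fails the environment for rule 3, so it stays [r].
/a/ meets the environment for rule 1 (before a voiced consonant) → [aː].
/ɡ/ (between /a/ and /a/): no rule targets it → [ɡ].
/a/ meets the environment for rule 1 (before a voiced consonant) → [aː].
/z/ — not in any rule's target class → [z].
/m/ — not in any rule's target class → [m].
/i/ (between /m/ and /m/) occurs before a voiced consonant → [iː] by rule 1.
/m/ (between /i/ and /m/): no rule targets it → [m].
/m/ — not in any rule's target class → [m].
/u/ meets the environment for rule 1 (before a voiced consonant) → [uː].
/l/ (word-final) is unaffected → [l].

[vuːnraːɡaːzmiːmmuːl]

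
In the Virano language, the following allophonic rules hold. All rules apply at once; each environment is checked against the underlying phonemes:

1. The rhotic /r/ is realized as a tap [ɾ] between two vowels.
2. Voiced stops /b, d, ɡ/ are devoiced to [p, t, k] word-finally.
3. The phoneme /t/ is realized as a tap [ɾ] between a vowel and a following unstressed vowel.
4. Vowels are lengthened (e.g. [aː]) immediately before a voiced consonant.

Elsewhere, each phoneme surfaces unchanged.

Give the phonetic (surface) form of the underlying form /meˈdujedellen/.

/m/ (word-initial): no rule targets it → [m].
/e/ (between /m/ and /d/) occurs before a voiced consonant → [eː] by rule 4.
/d/ (between /e/ and /u/): rule 2 targets it, but not word-finally → unchanged [d].
Rule 4 applies to /u/ (between /d/ and /j/: before a voiced consonant) → [uː].
/j/ (between /u/ and /e/): no rule targets it → [j].
/e/ (between /j/ and /d/): before a voiced consonant, so rule 4 applies → [eː].
/d/ (between /e/ and /e/): rule 2 targets it, but not word-finally → unchanged [d].
/e/ meets the environment for rule 4 (before a voiced consonant) → [eː].
/l/ (between /e/ and /l/): no rule targets it → [l].
/l/ (between /l/ and /e/): no rule targets it → [l].
/e/ meets the environment for rule 4 (before a voiced consonant) → [eː].
/n/ — not in any rule's target class → [n].

[meːˈduːjeːdeːlleːn]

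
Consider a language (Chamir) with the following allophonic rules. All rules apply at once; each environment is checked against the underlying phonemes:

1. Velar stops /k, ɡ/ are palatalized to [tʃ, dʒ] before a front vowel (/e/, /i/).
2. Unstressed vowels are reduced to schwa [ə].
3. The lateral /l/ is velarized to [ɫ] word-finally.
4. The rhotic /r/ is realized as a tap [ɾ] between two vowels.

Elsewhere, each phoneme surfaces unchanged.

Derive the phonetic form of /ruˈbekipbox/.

/r/ (word-initial): rule 4 targets it, but not between two vowels → unchanged [r].
/u/ meets the environment for rule 2 (in an unstressed syllable) → [ə].
/e/ (between /b/ and /k/) fails the environment for rule 2, so it stays [e].
/k/ meets the environment for rule 1 (before a front vowel) → [tʃ].
/i/ — between /k/ and /p/, in an unstressed syllable — surfaces as [ə] (rule 2).
/o/ — between /b/ and /x/, in an unstressed syllable — surfaces as [ə] (rule 2).

[rəˈbetʃəpbəx]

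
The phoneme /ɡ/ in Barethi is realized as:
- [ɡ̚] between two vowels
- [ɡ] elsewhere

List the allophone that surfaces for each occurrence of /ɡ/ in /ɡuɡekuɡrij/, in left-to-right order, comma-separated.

[ɡ], [ɡ̚], [ɡ]

Occurrence 1 (position 1): no conditioning environment matches → elsewhere allophone [ɡ].
Occurrence 2 (position 3): between two vowels → [ɡ̚].
Occurrence 3 (position 7): no conditioning environment matches → elsewhere allophone [ɡ].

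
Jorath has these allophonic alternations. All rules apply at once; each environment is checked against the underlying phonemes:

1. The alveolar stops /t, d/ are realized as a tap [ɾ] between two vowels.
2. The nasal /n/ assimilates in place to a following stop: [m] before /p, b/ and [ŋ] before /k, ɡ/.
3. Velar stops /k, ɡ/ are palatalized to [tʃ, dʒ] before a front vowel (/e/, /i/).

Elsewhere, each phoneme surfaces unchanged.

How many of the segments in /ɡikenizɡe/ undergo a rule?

3

Segments that undergo a rule: /ɡ/ → [dʒ] (rule 3); /k/ → [tʃ] (rule 3); /ɡ/ → [dʒ] (rule 3).
All other segments surface unchanged.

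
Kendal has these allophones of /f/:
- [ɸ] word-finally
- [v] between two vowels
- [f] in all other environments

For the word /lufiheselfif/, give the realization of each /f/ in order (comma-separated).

Occurrence 1 (position 3): between two vowels → [v].
Occurrence 2 (position 10): no conditioning environment matches → elsewhere allophone [f].
Occurrence 3 (position 12): word-finally → [ɸ].

[v], [f], [ɸ]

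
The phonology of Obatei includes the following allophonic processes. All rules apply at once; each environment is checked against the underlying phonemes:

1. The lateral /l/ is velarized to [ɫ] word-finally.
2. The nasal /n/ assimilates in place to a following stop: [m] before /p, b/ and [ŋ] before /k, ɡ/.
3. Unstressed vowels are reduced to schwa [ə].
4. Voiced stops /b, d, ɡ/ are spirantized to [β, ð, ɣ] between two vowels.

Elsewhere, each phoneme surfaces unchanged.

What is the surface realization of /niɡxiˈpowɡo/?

[nəɡxəˈpowɡə]

/n/ (word-initial) fails the environment for rule 2, so it stays [n].
/i/ (between /n/ and /ɡ/): in an unstressed syllable, so rule 3 applies → [ə].
/ɡ/ (between /i/ and /x/) is in the target of rule 4 but the environment (between two vowels) is not met → [ɡ].
/x/ (between /ɡ/ and /i/): no rule targets it → [x].
/i/ (between /x/ and /p/): in an unstressed syllable, so rule 3 applies → [ə].
/p/ (between /i/ and /o/): no rule targets it → [p].
/o/ (between /p/ and /w/) is in the target of rule 3 but the environment (in an unstressed syllable) is not met → [o].
/w/ (between /o/ and /ɡ/): no rule targets it → [w].
/ɡ/ — between /w/ and /o/; rule 4 does not apply here → [ɡ].
Rule 3 applies to /o/ (word-final: in an unstressed syllable) → [ə].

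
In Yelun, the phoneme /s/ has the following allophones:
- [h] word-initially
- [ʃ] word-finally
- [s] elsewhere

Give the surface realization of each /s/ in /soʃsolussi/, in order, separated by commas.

Occurrence 1 (position 1): word-initially → [h].
Occurrence 2 (position 4): no conditioning environment matches → elsewhere allophone [s].
Occurrence 3 (position 8): no conditioning environment matches → elsewhere allophone [s].
Occurrence 4 (position 9): no conditioning environment matches → elsewhere allophone [s].

[h], [s], [s], [s]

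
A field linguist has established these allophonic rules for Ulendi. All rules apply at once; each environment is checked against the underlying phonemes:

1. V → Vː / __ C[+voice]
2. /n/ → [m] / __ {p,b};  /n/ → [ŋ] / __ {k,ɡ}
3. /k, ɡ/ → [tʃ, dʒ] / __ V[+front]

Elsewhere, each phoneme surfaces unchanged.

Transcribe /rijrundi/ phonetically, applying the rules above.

[riːjruːndi]

/r/ (word-initial) is unaffected → [r].
/i/ (between /r/ and /j/) occurs before a voiced consonant → [iː] by rule 1.
/j/ (between /i/ and /r/): no rule targets it → [j].
/r/ (between /j/ and /u/): no rule targets it → [r].
/u/ (between /r/ and /n/) occurs before a voiced consonant → [uː] by rule 1.
/n/ (between /u/ and /d/): rule 2 targets it, but not before a labial or velar stop → unchanged [n].
/d/ (between /n/ and /i/) is unaffected → [d].
/i/ (word-final): rule 1 targets it, but not before a voiced consonant → unchanged [i].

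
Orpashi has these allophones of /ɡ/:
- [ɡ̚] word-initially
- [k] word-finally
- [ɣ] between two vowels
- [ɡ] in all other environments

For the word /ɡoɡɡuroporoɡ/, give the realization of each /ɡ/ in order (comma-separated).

Occurrence 1 (position 1): word-initially → [ɡ̚].
Occurrence 2 (position 3): no conditioning environment matches → elsewhere allophone [ɡ].
Occurrence 3 (position 4): no conditioning environment matches → elsewhere allophone [ɡ].
Occurrence 4 (position 12): word-finally → [k].

[ɡ̚], [ɡ], [ɡ], [k]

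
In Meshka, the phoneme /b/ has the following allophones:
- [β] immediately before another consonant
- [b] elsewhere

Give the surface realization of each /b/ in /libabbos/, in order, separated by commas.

[b], [β], [b]

Occurrence 1 (position 3): no conditioning environment matches → elsewhere allophone [b].
Occurrence 2 (position 5): immediately before another consonant → [β].
Occurrence 3 (position 6): no conditioning environment matches → elsewhere allophone [b].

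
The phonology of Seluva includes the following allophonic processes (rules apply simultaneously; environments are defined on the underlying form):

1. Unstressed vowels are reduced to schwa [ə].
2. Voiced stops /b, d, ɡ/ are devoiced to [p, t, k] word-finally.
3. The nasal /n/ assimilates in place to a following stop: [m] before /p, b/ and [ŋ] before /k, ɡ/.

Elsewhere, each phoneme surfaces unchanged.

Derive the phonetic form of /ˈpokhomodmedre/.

/p/ (word-initial) is unaffected → [p].
/o/ (between /p/ and /k/): rule 1 targets it, but not in an unstressed syllable → unchanged [o].
/k/ stays [k].
/h/ (between /k/ and /o/): no rule targets it → [h].
Rule 1 applies to /o/ (between /h/ and /m/: in an unstressed syllable) → [ə].
/m/ (between /o/ and /o/) is unaffected → [m].
/o/ (between /m/ and /d/): in an unstressed syllable, so rule 1 applies → [ə].
/d/ (between /o/ and /m/) fails the environment for rule 2, so it stays [d].
/m/ stays [m].
/e/ — between /m/ and /d/, in an unstressed syllable — surfaces as [ə] (rule 1).
/d/ (between /e/ and /r/) is in the target of rule 2 but the environment (word-finally) is not met → [d].
/r/ (between /d/ and /e/): no rule targets it → [r].
/e/ — word-final, in an unstressed syllable — surfaces as [ə] (rule 1).

[ˈpokhəmədmədrə]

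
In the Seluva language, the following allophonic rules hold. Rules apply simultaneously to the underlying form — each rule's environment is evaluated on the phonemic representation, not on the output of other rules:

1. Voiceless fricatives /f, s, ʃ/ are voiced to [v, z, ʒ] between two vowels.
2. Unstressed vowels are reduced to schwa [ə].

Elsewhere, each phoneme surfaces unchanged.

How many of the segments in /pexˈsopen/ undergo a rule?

Segments that undergo a rule: /e/ → [ə] (rule 2); /e/ → [ə] (rule 2).
All other segments surface unchanged.

2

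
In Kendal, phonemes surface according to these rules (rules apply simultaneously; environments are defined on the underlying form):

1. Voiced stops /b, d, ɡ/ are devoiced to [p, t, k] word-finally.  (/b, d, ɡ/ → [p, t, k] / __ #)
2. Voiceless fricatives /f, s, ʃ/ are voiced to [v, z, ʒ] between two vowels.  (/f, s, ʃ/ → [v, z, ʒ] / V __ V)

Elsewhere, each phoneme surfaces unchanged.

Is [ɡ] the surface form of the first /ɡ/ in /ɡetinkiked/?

/ɡ/ (word-initial): rule 1 targets it, but not word-finally → unchanged [ɡ].
The actual realization is [ɡ], which matches [ɡ].

Yes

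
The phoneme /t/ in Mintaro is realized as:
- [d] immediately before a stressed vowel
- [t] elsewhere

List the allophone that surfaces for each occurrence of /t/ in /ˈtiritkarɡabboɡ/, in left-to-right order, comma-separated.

[d], [t]

Occurrence 1 (position 1): immediately before a stressed vowel → [d].
Occurrence 2 (position 5): no conditioning environment matches → elsewhere allophone [t].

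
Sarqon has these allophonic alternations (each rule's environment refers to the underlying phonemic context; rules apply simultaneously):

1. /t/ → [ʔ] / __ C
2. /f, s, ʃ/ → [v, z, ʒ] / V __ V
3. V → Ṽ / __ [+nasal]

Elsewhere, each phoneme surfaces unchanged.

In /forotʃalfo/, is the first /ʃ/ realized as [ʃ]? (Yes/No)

/ʃ/ (between /t/ and /a/) is in the target of rule 2 but the environment (between two vowels) is not met → [ʃ].
The actual realization is [ʃ], which matches [ʃ].

Yes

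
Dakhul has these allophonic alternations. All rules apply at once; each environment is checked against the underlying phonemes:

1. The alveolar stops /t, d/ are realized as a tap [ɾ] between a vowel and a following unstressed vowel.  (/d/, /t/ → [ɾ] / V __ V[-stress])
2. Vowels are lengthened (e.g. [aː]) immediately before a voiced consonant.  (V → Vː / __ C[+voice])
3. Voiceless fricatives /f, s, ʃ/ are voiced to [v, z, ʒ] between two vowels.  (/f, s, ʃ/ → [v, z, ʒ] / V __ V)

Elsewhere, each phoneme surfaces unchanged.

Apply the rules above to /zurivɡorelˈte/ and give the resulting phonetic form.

[zuːriːvɡoːreːlˈte]

/z/ (word-initial) is unaffected → [z].
/u/ (between /z/ and /r/) occurs before a voiced consonant → [uː] by rule 2.
/r/ stays [r].
/i/ (between /r/ and /v/): before a voiced consonant, so rule 2 applies → [iː].
/v/ (between /i/ and /ɡ/) is unaffected → [v].
/ɡ/ stays [ɡ].
Rule 2 applies to /o/ (between /ɡ/ and /r/: before a voiced consonant) → [oː].
/r/ (between /o/ and /e/) is unaffected → [r].
/e/ (between /r/ and /l/) occurs before a voiced consonant → [eː] by rule 2.
/l/ stays [l].
/t/ (between /l/ and /e/): rule 1 targets it, but not between a vowel and a following unstressed vowel → unchanged [t].
/e/ (word-final): rule 2 targets it, but not before a voiced consonant → unchanged [e].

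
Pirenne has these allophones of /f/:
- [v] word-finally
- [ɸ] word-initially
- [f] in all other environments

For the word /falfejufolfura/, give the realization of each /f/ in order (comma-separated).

Occurrence 1 (position 1): word-initially → [ɸ].
Occurrence 2 (position 4): no conditioning environment matches → elsewhere allophone [f].
Occurrence 3 (position 8): no conditioning environment matches → elsewhere allophone [f].
Occurrence 4 (position 11): no conditioning environment matches → elsewhere allophone [f].

[ɸ], [f], [f], [f]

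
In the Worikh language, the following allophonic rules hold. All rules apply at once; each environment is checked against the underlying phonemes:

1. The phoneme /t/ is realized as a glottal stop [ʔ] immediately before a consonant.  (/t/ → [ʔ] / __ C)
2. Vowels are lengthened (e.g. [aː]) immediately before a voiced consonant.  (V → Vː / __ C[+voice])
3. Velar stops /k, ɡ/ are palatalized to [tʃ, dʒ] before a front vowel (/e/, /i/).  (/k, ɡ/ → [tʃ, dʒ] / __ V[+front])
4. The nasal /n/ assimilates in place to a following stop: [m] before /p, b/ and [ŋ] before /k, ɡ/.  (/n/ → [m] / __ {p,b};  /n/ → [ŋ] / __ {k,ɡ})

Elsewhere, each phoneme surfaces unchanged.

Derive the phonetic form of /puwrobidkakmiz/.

[puːwroːbiːdkakmiːz]

/u/ — between /p/ and /w/, before a voiced consonant — surfaces as [uː] (rule 2).
/o/ (between /r/ and /b/) occurs before a voiced consonant → [oː] by rule 2.
Rule 2 applies to /i/ (between /b/ and /d/: before a voiced consonant) → [iː].
/k/ (between /d/ and /a/) fails the environment for rule 3, so it stays [k].
/a/ (between /k/ and /k/) fails the environment for rule 2, so it stays [a].
/k/ — between /a/ and /m/; rule 3 does not apply here → [k].
/i/ (between /m/ and /z/): before a voiced consonant, so rule 2 applies → [iː].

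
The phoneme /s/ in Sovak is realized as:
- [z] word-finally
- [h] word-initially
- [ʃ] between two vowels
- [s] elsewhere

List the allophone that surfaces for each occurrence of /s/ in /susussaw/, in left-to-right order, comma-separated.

[h], [ʃ], [s], [s]

Occurrence 1 (position 1): word-initially → [h].
Occurrence 2 (position 3): between two vowels → [ʃ].
Occurrence 3 (position 5): no conditioning environment matches → elsewhere allophone [s].
Occurrence 4 (position 6): no conditioning environment matches → elsewhere allophone [s].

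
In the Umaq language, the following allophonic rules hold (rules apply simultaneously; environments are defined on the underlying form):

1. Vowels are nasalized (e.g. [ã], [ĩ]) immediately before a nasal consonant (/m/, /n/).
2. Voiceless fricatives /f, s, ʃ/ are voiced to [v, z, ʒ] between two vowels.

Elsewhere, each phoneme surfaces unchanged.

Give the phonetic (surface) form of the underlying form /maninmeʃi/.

/m/ (word-initial): no rule targets it → [m].
/a/ meets the environment for rule 1 (before a nasal consonant) → [ã].
/n/ (between /a/ and /i/) is unaffected → [n].
Rule 1 applies to /i/ (between /n/ and /n/: before a nasal consonant) → [ĩ].
/n/ stays [n].
/m/ stays [m].
/e/ (between /m/ and /ʃ/) fails the environment for rule 1, so it stays [e].
Rule 2 applies to /ʃ/ (between /e/ and /i/: between two vowels) → [ʒ].
/i/ (word-final) is in the target of rule 1 but the environment (before a nasal consonant) is not met → [i].

[mãnĩnmeʒi]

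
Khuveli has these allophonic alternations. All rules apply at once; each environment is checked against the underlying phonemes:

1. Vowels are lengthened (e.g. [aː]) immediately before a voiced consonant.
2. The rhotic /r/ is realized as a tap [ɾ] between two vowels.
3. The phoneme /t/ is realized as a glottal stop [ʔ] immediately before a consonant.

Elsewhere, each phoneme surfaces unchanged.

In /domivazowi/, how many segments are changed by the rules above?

4

Segments that undergo a rule: /o/ → [oː] (rule 1); /i/ → [iː] (rule 1); /a/ → [aː] (rule 1); /o/ → [oː] (rule 1).
All other segments surface unchanged.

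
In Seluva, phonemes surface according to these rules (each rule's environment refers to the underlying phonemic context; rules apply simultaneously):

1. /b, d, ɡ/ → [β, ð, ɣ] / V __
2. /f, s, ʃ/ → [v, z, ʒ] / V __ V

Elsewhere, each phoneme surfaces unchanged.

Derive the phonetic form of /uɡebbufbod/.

/u/ — not in any rule's target class → [u].
/ɡ/ (between /u/ and /e/): immediately after a vowel, so rule 1 applies → [ɣ].
/e/ stays [e].
Rule 1 applies to /b/ (between /e/ and /b/: immediately after a vowel) → [β].
/b/ — between /b/ and /u/; rule 1 does not apply here → [b].
/u/ stays [u].
/f/ (between /u/ and /b/): rule 2 targets it, but not between two vowels → unchanged [f].
/b/ — between /f/ and /o/; rule 1 does not apply here → [b].
/o/ stays [o].
/d/ meets the environment for rule 1 (immediately after a vowel) → [ð].

[uɣeβbufboð]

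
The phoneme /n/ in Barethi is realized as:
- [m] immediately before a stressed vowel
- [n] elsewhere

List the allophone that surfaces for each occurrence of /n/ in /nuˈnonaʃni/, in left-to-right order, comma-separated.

[n], [m], [n], [n]

Occurrence 1 (position 1): no conditioning environment matches → elsewhere allophone [n].
Occurrence 2 (position 3): immediately before a stressed vowel → [m].
Occurrence 3 (position 5): no conditioning environment matches → elsewhere allophone [n].
Occurrence 4 (position 8): no conditioning environment matches → elsewhere allophone [n].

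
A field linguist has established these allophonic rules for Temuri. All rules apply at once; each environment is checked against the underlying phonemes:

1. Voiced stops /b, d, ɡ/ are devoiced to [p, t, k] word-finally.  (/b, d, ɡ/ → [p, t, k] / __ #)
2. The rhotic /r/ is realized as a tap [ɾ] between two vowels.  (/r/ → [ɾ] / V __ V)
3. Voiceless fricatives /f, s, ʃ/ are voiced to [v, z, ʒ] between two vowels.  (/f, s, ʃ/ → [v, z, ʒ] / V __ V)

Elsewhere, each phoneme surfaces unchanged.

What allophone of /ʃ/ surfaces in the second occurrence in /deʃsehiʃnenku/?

[ʃ]

/ʃ/ (between /i/ and /n/) fails the environment for rule 3, so it stays [ʃ].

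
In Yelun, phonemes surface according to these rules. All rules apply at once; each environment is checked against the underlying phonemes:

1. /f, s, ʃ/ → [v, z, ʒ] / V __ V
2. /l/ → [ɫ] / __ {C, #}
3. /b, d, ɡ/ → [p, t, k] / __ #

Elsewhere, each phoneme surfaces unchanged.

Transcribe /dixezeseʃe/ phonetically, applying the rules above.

[dixezezeʒe]

/d/ (word-initial): rule 3 targets it, but not word-finally → unchanged [d].
/i/ — not in any rule's target class → [i].
/x/ stays [x].
/e/ (between /x/ and /z/): no rule targets it → [e].
/z/ stays [z].
/e/ (between /z/ and /s/) is unaffected → [e].
/s/ (between /e/ and /e/) occurs between two vowels → [z] by rule 1.
/e/ (between /s/ and /ʃ/): no rule targets it → [e].
Rule 1 applies to /ʃ/ (between /e/ and /e/: between two vowels) → [ʒ].
/e/ — not in any rule's target class → [e].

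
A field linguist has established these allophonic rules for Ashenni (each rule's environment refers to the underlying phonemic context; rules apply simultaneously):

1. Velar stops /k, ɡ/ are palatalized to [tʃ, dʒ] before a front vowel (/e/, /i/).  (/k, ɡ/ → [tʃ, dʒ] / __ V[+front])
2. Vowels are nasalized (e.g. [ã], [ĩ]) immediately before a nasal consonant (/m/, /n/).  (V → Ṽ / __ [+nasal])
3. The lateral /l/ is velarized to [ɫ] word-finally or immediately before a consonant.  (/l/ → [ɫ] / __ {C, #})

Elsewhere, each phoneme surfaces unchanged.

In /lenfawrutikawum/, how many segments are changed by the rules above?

2

Segments that undergo a rule: /e/ → [ẽ] (rule 2); /u/ → [ũ] (rule 2).
All other segments surface unchanged.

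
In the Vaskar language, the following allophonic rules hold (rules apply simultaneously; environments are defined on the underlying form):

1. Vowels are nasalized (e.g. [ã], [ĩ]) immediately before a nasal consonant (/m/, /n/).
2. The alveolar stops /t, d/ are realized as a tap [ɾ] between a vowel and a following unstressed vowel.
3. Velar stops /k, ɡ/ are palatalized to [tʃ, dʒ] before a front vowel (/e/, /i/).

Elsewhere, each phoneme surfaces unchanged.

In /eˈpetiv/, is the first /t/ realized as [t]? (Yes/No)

No

Rule 2 applies to /t/ (between /e/ and /i/: between a vowel and a following unstressed vowel) → [ɾ].
The actual realization is [ɾ], not [t].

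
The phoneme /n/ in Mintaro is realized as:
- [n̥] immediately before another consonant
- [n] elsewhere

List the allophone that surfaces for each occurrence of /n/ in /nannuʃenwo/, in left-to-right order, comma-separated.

Occurrence 1 (position 1): no conditioning environment matches → elsewhere allophone [n].
Occurrence 2 (position 3): immediately before another consonant → [n̥].
Occurrence 3 (position 4): no conditioning environment matches → elsewhere allophone [n].
Occurrence 4 (position 8): immediately before another consonant → [n̥].

[n], [n̥], [n], [n̥]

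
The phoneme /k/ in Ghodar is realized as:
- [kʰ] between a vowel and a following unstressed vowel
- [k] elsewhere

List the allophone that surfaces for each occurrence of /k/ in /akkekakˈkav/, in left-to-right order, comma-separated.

[k], [k], [kʰ], [k], [k]

Occurrence 1 (position 2): no conditioning environment matches → elsewhere allophone [k].
Occurrence 2 (position 3): no conditioning environment matches → elsewhere allophone [k].
Occurrence 3 (position 5): between a vowel and a following unstressed vowel → [kʰ].
Occurrence 4 (position 7): no conditioning environment matches → elsewhere allophone [k].
Occurrence 5 (position 8): no conditioning environment matches → elsewhere allophone [k].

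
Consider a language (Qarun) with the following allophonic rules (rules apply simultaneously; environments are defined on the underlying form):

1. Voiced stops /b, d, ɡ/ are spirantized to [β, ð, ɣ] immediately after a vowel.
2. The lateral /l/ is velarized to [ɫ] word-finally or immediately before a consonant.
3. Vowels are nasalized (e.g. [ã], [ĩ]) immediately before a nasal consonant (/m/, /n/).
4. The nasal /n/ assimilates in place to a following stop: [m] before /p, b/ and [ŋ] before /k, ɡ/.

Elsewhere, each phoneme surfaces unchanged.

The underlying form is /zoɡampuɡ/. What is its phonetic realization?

[zoɣãmpuɣ]

/o/ (between /z/ and /ɡ/): rule 3 targets it, but not before a nasal consonant → unchanged [o].
/ɡ/ — between /o/ and /a/, immediately after a vowel — surfaces as [ɣ] (rule 1).
Rule 3 applies to /a/ (between /ɡ/ and /m/: before a nasal consonant) → [ã].
/u/ (between /p/ and /ɡ/): rule 3 targets it, but not before a nasal consonant → unchanged [u].
/ɡ/ (word-final) occurs immediately after a vowel → [ɣ] by rule 1.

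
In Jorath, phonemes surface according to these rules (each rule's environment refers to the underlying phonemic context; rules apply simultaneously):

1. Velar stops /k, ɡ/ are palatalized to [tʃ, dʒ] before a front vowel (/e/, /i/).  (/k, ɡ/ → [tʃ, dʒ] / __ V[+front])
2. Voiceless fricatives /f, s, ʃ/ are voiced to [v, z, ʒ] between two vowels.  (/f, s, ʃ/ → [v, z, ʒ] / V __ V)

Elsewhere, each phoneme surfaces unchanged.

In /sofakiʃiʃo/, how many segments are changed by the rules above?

4

Segments that undergo a rule: /f/ → [v] (rule 2); /k/ → [tʃ] (rule 1); /ʃ/ → [ʒ] (rule 2); /ʃ/ → [ʒ] (rule 2).
All other segments surface unchanged.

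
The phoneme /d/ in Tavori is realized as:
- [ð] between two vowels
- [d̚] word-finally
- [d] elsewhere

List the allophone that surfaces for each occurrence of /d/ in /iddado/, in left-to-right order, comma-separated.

[d], [d], [ð]

Occurrence 1 (position 2): no conditioning environment matches → elsewhere allophone [d].
Occurrence 2 (position 3): no conditioning environment matches → elsewhere allophone [d].
Occurrence 3 (position 5): between two vowels → [ð].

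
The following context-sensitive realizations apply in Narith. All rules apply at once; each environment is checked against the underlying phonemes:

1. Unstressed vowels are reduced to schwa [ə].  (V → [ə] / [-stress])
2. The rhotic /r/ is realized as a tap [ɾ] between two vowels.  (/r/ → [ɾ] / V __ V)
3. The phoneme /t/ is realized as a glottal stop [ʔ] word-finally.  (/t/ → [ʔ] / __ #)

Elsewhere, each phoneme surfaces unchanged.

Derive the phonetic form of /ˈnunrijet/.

/u/ (between /n/ and /n/): rule 1 targets it, but not in an unstressed syllable → unchanged [u].
/r/ (between /n/ and /i/) fails the environment for rule 2, so it stays [r].
/i/ — between /r/ and /j/, in an unstressed syllable — surfaces as [ə] (rule 1).
/e/ (between /j/ and /t/) occurs in an unstressed syllable → [ə] by rule 1.
/t/ (word-final) occurs word-finally → [ʔ] by rule 3.

[ˈnunrəjəʔ]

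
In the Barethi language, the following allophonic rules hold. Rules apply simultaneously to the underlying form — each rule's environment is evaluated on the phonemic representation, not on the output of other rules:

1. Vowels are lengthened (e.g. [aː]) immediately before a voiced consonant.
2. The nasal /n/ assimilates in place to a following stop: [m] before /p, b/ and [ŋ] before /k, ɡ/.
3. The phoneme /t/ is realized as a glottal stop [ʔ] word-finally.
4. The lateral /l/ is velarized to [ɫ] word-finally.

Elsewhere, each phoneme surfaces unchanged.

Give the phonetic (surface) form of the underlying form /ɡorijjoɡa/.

/ɡ/ — not in any rule's target class → [ɡ].
/o/ (between /ɡ/ and /r/): before a voiced consonant, so rule 1 applies → [oː].
/r/ (between /o/ and /i/) is unaffected → [r].
/i/ meets the environment for rule 1 (before a voiced consonant) → [iː].
/j/ — not in any rule's target class → [j].
/j/ — not in any rule's target class → [j].
/o/ (between /j/ and /ɡ/): before a voiced consonant, so rule 1 applies → [oː].
/ɡ/ — not in any rule's target class → [ɡ].
/a/ (word-final) fails the environment for rule 1, so it stays [a].

[ɡoːriːjjoːɡa]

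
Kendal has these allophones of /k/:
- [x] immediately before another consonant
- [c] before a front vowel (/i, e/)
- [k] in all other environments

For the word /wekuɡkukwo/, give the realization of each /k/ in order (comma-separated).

Occurrence 1 (position 3): no conditioning environment matches → elsewhere allophone [k].
Occurrence 2 (position 6): no conditioning environment matches → elsewhere allophone [k].
Occurrence 3 (position 8): immediately before another consonant → [x].

[k], [k], [x]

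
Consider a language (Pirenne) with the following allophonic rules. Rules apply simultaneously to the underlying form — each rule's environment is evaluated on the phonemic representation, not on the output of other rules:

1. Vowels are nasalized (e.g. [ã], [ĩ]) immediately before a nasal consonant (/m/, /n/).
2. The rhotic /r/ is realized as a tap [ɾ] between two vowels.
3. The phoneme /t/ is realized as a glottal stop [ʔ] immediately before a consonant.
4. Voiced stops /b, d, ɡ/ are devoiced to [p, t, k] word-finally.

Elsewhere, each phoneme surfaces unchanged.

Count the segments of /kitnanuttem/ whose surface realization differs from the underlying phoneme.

Segments that undergo a rule: /t/ → [ʔ] (rule 3); /a/ → [ã] (rule 1); /t/ → [ʔ] (rule 3); /e/ → [ẽ] (rule 1).
All other segments surface unchanged.

4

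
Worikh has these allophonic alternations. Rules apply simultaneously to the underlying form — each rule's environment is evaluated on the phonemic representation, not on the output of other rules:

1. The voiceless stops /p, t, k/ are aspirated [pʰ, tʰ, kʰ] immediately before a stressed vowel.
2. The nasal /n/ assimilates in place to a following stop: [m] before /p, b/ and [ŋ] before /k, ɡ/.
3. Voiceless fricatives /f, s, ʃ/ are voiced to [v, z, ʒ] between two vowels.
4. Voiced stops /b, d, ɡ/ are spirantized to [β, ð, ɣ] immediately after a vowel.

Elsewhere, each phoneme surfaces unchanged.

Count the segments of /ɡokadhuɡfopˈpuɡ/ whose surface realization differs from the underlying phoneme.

4

Segments that undergo a rule: /d/ → [ð] (rule 4); /ɡ/ → [ɣ] (rule 4); /p/ → [pʰ] (rule 1); /ɡ/ → [ɣ] (rule 4).
All other segments surface unchanged.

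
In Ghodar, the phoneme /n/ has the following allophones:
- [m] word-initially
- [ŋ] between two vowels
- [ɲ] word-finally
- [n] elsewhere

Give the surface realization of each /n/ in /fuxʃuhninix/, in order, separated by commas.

[n], [ŋ]

Occurrence 1 (position 7): no conditioning environment matches → elsewhere allophone [n].
Occurrence 2 (position 9): between two vowels → [ŋ].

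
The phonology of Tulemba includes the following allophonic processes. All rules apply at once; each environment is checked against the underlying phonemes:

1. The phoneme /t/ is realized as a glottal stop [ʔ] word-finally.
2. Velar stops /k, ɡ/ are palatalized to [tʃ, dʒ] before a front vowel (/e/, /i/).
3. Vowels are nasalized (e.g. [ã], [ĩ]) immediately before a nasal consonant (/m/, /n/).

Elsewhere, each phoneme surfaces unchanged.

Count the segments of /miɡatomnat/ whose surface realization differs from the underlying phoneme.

Segments that undergo a rule: /o/ → [õ] (rule 3); /t/ → [ʔ] (rule 1).
All other segments surface unchanged.

2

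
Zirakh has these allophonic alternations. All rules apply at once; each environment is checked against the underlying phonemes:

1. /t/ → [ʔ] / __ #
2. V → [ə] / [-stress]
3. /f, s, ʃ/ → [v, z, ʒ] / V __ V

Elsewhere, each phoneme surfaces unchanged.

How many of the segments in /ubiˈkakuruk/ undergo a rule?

4

Segments that undergo a rule: /u/ → [ə] (rule 2); /i/ → [ə] (rule 2); /u/ → [ə] (rule 2); /u/ → [ə] (rule 2).
All other segments surface unchanged.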